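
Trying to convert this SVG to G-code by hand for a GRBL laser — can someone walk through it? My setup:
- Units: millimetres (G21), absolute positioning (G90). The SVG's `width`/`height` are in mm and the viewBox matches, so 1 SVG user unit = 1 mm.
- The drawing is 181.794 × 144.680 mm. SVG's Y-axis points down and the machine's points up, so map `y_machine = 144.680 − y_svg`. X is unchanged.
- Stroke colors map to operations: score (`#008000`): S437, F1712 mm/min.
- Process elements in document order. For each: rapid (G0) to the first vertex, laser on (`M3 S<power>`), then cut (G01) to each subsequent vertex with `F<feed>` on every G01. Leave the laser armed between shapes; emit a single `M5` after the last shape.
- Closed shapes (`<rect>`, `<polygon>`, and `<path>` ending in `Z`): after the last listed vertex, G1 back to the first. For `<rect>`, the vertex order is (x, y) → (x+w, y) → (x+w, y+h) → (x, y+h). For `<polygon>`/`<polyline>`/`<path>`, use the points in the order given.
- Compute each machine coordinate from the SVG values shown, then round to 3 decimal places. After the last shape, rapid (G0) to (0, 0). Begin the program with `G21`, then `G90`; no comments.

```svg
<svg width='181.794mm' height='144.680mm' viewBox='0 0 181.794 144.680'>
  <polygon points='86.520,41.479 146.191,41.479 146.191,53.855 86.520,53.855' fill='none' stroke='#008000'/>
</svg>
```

G21
G90
G0 X86.520 Y103.201
M3 S437
G01 X146.191 Y103.201 F1712
G01 X146.191 Y90.825 F1712
G01 X86.520 Y90.825 F1712
G01 X86.520 Y103.201 F1712
M5
G0 X0.000 Y0.000

Since the viewBox matches the mm dimensions, user units are millimetres directly. The only transform is the Y-flip y_m = 144.680 − y_svg.

Shape 1 is a rectangle drawn with `<polygon>`. Its stroke #008000 means score at S437, F1712. After flipping Y the toolpath is (86.520,103.201) → (146.191,103.201) → (146.191,90.825) → (86.520,90.825) → (86.520,103.201), returning to the start.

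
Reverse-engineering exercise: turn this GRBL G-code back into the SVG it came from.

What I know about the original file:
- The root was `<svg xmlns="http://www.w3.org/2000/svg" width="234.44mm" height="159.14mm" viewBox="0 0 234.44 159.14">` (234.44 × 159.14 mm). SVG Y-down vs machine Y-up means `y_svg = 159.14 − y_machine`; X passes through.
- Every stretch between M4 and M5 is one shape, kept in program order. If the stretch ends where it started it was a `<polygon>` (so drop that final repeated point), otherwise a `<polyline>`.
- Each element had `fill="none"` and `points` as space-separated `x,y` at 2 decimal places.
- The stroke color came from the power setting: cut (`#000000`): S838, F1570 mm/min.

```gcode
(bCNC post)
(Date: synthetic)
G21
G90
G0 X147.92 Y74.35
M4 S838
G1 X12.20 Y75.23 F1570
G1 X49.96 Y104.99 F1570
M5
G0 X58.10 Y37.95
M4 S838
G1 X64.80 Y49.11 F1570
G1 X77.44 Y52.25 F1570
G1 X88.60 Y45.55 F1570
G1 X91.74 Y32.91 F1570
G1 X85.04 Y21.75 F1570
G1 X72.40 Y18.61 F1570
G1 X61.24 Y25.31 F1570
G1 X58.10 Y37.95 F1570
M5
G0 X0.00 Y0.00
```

<svg xmlns="http://www.w3.org/2000/svg" width="234.44mm" height="159.14mm" viewBox="0 0 234.44 159.14">
  <polyline points="147.92,84.79 12.20,83.91 49.96,54.15" fill="none" stroke="#000000"/>
  <polygon points="58.10,121.19 64.80,110.03 77.44,106.89 88.60,113.59 91.74,126.23 85.04,137.39 72.40,140.53 61.24,133.83" fill="none" stroke="#000000"/>
</svg>

Machine Y-up, SVG Y-down with viewBox height 159.14, so y_svg = 159.14 − y_machine; X carries over. Every run uses S838, so all elements get stroke `#000000` (cut).

Run 1: The run is open, so emit a `<polyline>` with points (Y-flipped): 147.92,84.79 12.20,83.91 49.96,54.15.

Run 2: The run returns to its start, so emit a `<polygon>` with points (Y-flipped): 58.10,121.19 64.80,110.03 77.44,106.89 88.60,113.59 91.74,126.23 85.04,137.39 72.40,140.53 61.24,133.83.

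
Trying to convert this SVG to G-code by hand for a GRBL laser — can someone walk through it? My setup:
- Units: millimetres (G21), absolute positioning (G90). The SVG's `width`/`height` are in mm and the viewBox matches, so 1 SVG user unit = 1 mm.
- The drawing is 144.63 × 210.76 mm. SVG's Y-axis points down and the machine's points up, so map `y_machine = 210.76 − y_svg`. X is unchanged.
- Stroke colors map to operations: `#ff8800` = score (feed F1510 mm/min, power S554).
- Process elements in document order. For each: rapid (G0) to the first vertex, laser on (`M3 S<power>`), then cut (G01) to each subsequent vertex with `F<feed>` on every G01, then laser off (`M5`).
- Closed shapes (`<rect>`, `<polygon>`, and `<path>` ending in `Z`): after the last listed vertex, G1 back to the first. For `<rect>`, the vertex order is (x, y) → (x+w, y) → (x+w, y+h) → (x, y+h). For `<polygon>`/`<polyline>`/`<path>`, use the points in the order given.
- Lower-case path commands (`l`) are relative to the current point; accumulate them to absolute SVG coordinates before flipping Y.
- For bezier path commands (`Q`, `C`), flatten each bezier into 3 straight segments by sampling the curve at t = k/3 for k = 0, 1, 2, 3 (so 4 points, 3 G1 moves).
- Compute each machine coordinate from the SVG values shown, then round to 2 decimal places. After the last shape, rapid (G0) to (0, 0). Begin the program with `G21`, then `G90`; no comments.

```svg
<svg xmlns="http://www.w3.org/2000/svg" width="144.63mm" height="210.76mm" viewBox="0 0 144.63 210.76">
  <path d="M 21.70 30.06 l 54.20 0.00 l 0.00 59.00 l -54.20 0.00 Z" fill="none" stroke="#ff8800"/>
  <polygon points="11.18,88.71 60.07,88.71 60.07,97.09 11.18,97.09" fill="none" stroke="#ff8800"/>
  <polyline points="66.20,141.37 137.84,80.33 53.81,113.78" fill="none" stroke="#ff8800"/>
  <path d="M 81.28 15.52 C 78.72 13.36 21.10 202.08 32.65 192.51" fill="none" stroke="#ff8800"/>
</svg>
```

G21
G90
G0 X21.70 Y180.70
M3 S554
G01 X75.90 Y180.70 F1510
G01 X75.90 Y121.70 F1510
G01 X21.70 Y121.70 F1510
G01 X21.70 Y180.70 F1510
M5
G0 X11.18 Y122.05
M3 S554
G01 X60.07 Y122.05 F1510
G01 X60.07 Y113.67 F1510
G01 X11.18 Y113.67 F1510
G01 X11.18 Y122.05 F1510
M5
G0 X66.20 Y69.39
M3 S554
G01 X137.84 Y130.43 F1510
G01 X53.81 Y96.98 F1510
M5
G0 X81.28 Y195.24
M3 S554
G01 X64.97 Y148.19 F1510
G01 X39.56 Y60.36 F1510
G01 X32.65 Y18.25 F1510
M5
G0 X0.00 Y0.00

viewBox `0 0 144.63 210.76` with mm width/height → 1 unit = 1 mm. Flip: y_m = 210.76 − y_svg.

**Shape 1** — `<path>` rectangle, stroke `#ff8800` → score (S554, F1510). Machine vertices: (21.70,180.70) → (75.90,180.70) → (75.90,121.70) → (21.70,121.70) → (21.70,180.70). Closed: final G1 returns to the first vertex.

**Shape 2** — `<polygon>` rectangle, stroke `#ff8800` → score (S554, F1510). Machine vertices: (11.18,122.05) → (60.07,122.05) → (60.07,113.67) → (11.18,113.67) → (11.18,122.05). Closed: final G1 returns to the first vertex.

**Shape 3** — `<polyline>` open polyline, stroke `#ff8800` → score (S554, F1510). Machine vertices: (66.20,69.39) → (137.84,130.43) → (53.81,96.98). Open path.

**Shape 4** — `<path>` cubic bezier, stroke `#ff8800` → score (S554, F1510). Control points (SVG): P0=(81.28,15.52), P1=(78.72,13.36), P2=(21.10,202.08), P3=(32.65,192.51); sampled at t=k/3. Machine vertices: (81.28,195.24) → (64.97,148.19) → (39.56,60.36) → (32.65,18.25). Open path.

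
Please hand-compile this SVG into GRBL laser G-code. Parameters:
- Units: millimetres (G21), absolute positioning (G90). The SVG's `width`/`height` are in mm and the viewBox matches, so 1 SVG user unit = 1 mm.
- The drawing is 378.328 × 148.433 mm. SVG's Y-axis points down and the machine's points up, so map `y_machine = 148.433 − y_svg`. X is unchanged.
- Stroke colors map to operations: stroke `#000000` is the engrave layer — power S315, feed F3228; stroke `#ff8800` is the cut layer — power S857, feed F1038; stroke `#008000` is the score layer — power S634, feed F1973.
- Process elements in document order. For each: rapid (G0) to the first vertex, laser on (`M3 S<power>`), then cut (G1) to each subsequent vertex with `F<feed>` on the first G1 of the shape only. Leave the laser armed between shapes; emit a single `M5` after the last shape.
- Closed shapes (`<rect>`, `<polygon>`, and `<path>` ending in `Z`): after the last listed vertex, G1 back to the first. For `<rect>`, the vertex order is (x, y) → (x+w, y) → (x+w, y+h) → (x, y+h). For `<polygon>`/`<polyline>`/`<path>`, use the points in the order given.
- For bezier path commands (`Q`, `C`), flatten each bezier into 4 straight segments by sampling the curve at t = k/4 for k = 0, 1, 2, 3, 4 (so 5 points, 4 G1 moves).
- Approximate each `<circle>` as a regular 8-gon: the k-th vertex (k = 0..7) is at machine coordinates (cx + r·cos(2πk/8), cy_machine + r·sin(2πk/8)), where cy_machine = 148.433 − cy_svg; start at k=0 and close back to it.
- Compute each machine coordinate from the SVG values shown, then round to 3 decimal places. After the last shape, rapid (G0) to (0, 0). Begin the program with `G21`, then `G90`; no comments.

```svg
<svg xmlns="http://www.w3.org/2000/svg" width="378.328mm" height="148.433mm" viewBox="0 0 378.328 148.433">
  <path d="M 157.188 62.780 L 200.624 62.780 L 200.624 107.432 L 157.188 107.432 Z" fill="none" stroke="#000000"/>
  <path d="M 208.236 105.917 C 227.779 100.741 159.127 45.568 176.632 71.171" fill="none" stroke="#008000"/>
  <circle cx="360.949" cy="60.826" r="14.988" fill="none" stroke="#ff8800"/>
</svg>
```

viewBox `0 0 378.328 148.433` with mm width/height → 1 unit = 1 mm. Flip: y_m = 148.433 − y_svg.

**Shape 1** — `<path>` rectangle, stroke `#000000` → engrave (S315, F3228). Machine vertices: (157.188,85.653) → (200.624,85.653) → (200.624,41.001) → (157.188,41.001) → (157.188,85.653). Closed: final G1 returns to the first vertex.

**Shape 2** — `<path>` cubic bezier, stroke `#008000` → score (S634, F1973). Control points (SVG): P0=(208.236,105.917), P1=(227.779,100.741), P2=(159.127,45.568), P3=(176.632,71.171); sampled at t=k/4. Machine vertices: (208.236,42.516) → (209.081,53.729) → (193.198,71.431) → (176.933,83.362) → (176.632,77.262). Open path.

**Shape 3** — `<circle>` circle, stroke `#ff8800` → cut (S857, F1038). Machine vertices: (375.937,87.607) → (371.547,98.205) → (360.949,102.595) → (350.351,98.205) → (345.961,87.607) → (350.351,77.009) → (360.949,72.619) → (371.547,77.009) → (375.937,87.607). Closed: final G1 returns to the first vertex.

G21
G90
G0 X157.188 Y85.653
M3 S315
G1 X200.624 Y85.653 F3228
G1 X200.624 Y41.001
G1 X157.188 Y41.001
G1 X157.188 Y85.653
G0 X208.236 Y42.516
M3 S634
G1 X209.081 Y53.729 F1973
G1 X193.198 Y71.431
G1 X176.933 Y83.362
G1 X176.632 Y77.262
G0 X375.937 Y87.607
M3 S857
G1 X371.547 Y98.205 F1038
G1 X360.949 Y102.595
G1 X350.351 Y98.205
G1 X345.961 Y87.607
G1 X350.351 Y77.009
G1 X360.949 Y72.619
G1 X371.547 Y77.009
G1 X375.937 Y87.607
M5
G0 X0.000 Y0.000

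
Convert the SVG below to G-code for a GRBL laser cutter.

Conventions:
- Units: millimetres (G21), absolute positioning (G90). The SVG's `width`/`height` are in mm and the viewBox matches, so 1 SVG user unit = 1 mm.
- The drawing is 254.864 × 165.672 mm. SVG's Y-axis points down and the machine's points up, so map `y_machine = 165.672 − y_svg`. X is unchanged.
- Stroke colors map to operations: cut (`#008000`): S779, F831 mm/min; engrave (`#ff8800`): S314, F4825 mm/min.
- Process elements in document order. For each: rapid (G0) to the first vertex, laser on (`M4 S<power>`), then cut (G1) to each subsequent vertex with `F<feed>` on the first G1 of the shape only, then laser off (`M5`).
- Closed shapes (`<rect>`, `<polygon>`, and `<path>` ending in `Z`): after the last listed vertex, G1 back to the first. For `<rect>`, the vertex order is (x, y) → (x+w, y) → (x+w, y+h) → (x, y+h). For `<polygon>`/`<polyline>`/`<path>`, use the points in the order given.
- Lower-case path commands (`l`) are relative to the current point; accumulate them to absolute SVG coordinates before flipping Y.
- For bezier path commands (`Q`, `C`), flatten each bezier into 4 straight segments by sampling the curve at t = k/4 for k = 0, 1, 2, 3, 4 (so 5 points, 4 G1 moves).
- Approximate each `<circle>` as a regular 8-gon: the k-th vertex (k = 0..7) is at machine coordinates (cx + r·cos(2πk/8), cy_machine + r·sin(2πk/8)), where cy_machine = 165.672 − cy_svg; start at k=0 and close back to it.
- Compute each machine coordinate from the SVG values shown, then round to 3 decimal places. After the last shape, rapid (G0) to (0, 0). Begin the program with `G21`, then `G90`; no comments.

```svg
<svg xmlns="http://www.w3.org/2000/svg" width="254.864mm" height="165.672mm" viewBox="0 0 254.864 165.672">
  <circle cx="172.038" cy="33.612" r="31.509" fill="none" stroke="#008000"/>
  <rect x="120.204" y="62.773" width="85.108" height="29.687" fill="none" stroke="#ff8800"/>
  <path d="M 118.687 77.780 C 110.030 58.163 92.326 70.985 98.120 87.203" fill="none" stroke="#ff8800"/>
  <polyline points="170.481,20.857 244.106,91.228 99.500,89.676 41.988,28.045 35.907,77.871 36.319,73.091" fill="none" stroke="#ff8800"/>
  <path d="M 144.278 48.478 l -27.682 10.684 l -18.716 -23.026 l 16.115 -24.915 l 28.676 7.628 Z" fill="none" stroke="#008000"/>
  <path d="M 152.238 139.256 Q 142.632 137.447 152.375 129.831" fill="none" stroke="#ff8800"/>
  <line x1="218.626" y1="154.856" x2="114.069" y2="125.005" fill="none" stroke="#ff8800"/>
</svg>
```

G21
G90
G0 X203.547 Y132.060
M4 S779
G1 X194.318 Y154.340 F831
G1 X172.038 Y163.569
G1 X149.758 Y154.340
G1 X140.529 Y132.060
G1 X149.758 Y109.780
G1 X172.038 Y100.551
G1 X194.318 Y109.780
G1 X203.547 Y132.060
M5
G0 X120.204 Y102.899
M4 S314
G1 X205.312 Y102.899 F4825
G1 X205.312 Y73.212
G1 X120.204 Y73.212
G1 X120.204 Y102.899
M5
G0 X118.687 Y87.892
M4 S314
G1 X111.006 Y96.976 F4825
G1 X102.984 Y96.619
G1 X97.672 Y89.542
G1 X98.120 Y78.469
M5
G0 X170.481 Y144.815
M4 S314
G1 X244.106 Y74.444 F4825
G1 X99.500 Y75.996
G1 X41.988 Y137.627
G1 X35.907 Y87.801
G1 X36.319 Y92.581
M5
G0 X144.278 Y117.194
M4 S779
G1 X116.596 Y106.510 F831
G1 X97.880 Y129.536
G1 X113.995 Y154.451
G1 X142.671 Y146.823
G1 X144.278 Y117.194
M5
G0 X152.238 Y26.416
M4 S314
G1 X148.644 Y27.683 F4825
G1 X147.469 Y29.677
G1 X148.713 Y32.396
G1 X152.375 Y35.841
M5
G0 X218.626 Y10.816
M4 S314
G1 X114.069 Y40.667 F4825
M5
G0 X0.000 Y0.000

1 u = 1 mm; y_m = 165.672 − y.

[1] `<circle>` circle, #008000→cut S779 F831: (203.547,132.060) → (194.318,154.340) → (172.038,163.569) → (149.758,154.340) → (140.529,132.060) → (149.758,109.780) → (172.038,100.551) → (194.318,109.780) → (203.547,132.060) (closed)

[2] `<rect>` rectangle, #ff8800→engrave S314 F4825: (120.204,102.899) → (205.312,102.899) → (205.312,73.212) → (120.204,73.212) → (120.204,102.899) (closed)

[3] `<path>` cubic bezier, #ff8800→engrave S314 F4825: (118.687,87.892) → (111.006,96.976) → (102.984,96.619) → (97.672,89.542) → (98.120,78.469)

[4] `<polyline>` open polyline, #ff8800→engrave S314 F4825: (170.481,144.815) → (244.106,74.444) → (99.500,75.996) → (41.988,137.627) → (35.907,87.801) → (36.319,92.581)

[5] `<path>` regular polygon, #008000→cut S779 F831: (144.278,117.194) → (116.596,106.510) → (97.880,129.536) → (113.995,154.451) → (142.671,146.823) → (144.278,117.194) (closed)

[6] `<path>` quadratic bezier, #ff8800→engrave S314 F4825: (152.238,26.416) → (148.644,27.683) → (147.469,29.677) → (148.713,32.396) → (152.375,35.841)

[7] `<line>` line segment, #ff8800→engrave S314 F4825: (218.626,10.816) → (114.069,40.667)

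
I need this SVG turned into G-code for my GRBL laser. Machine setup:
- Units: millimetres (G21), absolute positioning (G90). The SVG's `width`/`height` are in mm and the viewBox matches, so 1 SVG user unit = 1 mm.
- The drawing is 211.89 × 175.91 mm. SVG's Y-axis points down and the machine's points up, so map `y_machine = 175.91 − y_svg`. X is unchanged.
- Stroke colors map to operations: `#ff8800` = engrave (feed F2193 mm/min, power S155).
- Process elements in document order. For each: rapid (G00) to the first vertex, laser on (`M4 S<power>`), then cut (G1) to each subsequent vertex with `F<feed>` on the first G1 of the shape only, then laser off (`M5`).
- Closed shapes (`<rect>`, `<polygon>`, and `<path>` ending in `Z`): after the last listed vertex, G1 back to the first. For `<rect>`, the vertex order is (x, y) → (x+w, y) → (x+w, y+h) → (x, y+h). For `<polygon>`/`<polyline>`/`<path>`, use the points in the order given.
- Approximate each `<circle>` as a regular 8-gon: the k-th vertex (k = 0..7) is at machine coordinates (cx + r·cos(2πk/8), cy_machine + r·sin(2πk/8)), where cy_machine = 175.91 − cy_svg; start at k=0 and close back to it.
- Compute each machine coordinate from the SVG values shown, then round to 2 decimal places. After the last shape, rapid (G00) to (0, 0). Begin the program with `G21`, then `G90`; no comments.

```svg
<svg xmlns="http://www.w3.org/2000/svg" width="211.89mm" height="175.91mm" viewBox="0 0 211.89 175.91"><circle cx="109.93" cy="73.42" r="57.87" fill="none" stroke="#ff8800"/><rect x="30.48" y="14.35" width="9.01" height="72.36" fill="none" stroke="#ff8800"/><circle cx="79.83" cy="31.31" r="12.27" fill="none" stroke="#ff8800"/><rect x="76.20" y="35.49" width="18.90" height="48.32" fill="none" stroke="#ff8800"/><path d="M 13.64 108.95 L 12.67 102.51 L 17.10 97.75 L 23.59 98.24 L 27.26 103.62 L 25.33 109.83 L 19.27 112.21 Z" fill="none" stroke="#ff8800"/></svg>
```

G21
G90
G00 X167.80 Y102.49
M4 S155
G1 X150.85 Y143.41 F2193
G1 X109.93 Y160.36
G1 X69.01 Y143.41
G1 X52.06 Y102.49
G1 X69.01 Y61.57
G1 X109.93 Y44.62
G1 X150.85 Y61.57
G1 X167.80 Y102.49
M5
G00 X30.48 Y161.56
M4 S155
G1 X39.49 Y161.56 F2193
G1 X39.49 Y89.20
G1 X30.48 Y89.20
G1 X30.48 Y161.56
M5
G00 X92.10 Y144.60
M4 S155
G1 X88.51 Y153.28 F2193
G1 X79.83 Y156.87
G1 X71.15 Y153.28
G1 X67.56 Y144.60
G1 X71.15 Y135.92
G1 X79.83 Y132.33
G1 X88.51 Y135.92
G1 X92.10 Y144.60
M5
G00 X76.20 Y140.42
M4 S155
G1 X95.10 Y140.42 F2193
G1 X95.10 Y92.10
G1 X76.20 Y92.10
G1 X76.20 Y140.42
M5
G00 X13.64 Y66.96
M4 S155
G1 X12.67 Y73.40 F2193
G1 X17.10 Y78.16
G1 X23.59 Y77.67
G1 X27.26 Y72.29
G1 X25.33 Y66.08
G1 X19.27 Y63.70
G1 X13.64 Y66.96
M5
G00 X0.00 Y0.00

Since the viewBox matches the mm dimensions, user units are millimetres directly. The only transform is the Y-flip y_m = 175.91 − y_svg.

Shape 1 is a circle drawn with `<circle>`. Its stroke #ff8800 means engrave at S155, F2193. After flipping Y the toolpath is (167.80,102.49) → (150.85,143.41) → (109.93,160.36) → (69.01,143.41) → (52.06,102.49) → (69.01,61.57) → (109.93,44.62) → (150.85,61.57) → (167.80,102.49), returning to the start.

Shape 2 is a rectangle drawn with `<rect>`. Its stroke #ff8800 means engrave at S155, F2193. After flipping Y the toolpath is (30.48,161.56) → (39.49,161.56) → (39.49,89.20) → (30.48,89.20) → (30.48,161.56), returning to the start.

Shape 3 is a circle drawn with `<circle>`. Its stroke #ff8800 means engrave at S155, F2193. After flipping Y the toolpath is (92.10,144.60) → (88.51,153.28) → (79.83,156.87) → (71.15,153.28) → (67.56,144.60) → (71.15,135.92) → (79.83,132.33) → (88.51,135.92) → (92.10,144.60), returning to the start.

Shape 4 is a rectangle drawn with `<rect>`. Its stroke #ff8800 means engrave at S155, F2193. After flipping Y the toolpath is (76.20,140.42) → (95.10,140.42) → (95.10,92.10) → (76.20,92.10) → (76.20,140.42), returning to the start.

Shape 5 is a regular polygon drawn with `<path>`. Its stroke #ff8800 means engrave at S155, F2193. After flipping Y the toolpath is (13.64,66.96) → (12.67,73.40) → (17.10,78.16) → (23.59,77.67) → (27.26,72.29) → (25.33,66.08) → (19.27,63.70) → (13.64,66.96), returning to the start.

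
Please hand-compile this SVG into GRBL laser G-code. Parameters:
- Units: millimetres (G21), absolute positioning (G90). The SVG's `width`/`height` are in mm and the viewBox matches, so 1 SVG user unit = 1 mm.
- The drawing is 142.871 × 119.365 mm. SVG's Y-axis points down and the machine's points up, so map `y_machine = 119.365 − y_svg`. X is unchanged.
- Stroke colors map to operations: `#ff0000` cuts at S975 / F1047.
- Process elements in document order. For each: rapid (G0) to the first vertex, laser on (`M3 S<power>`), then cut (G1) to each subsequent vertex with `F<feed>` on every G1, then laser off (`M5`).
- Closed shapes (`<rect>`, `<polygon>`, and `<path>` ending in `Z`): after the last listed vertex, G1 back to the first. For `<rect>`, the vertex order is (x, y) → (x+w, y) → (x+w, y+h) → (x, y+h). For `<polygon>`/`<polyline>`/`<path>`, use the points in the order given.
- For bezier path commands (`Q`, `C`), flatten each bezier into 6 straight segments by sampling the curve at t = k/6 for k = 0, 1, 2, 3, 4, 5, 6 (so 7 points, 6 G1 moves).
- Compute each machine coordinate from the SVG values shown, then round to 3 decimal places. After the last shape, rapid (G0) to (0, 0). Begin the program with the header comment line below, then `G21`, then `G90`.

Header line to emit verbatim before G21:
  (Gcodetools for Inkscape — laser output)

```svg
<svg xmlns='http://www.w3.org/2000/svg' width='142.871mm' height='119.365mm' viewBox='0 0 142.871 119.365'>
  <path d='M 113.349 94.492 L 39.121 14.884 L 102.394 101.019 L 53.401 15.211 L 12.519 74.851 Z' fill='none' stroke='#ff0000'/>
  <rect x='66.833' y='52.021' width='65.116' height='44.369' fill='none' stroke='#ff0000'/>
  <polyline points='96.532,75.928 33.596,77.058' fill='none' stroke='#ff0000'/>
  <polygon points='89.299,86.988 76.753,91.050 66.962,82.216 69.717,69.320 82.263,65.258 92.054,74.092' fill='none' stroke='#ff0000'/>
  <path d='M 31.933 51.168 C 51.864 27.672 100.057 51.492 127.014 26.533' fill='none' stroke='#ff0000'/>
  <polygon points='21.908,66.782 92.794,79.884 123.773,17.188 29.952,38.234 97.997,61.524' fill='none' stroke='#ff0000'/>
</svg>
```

(Gcodetools for Inkscape — laser output)
G21
G90
G0 X113.349 Y24.873
M3 S975
G1 X39.121 Y104.481 F1047
G1 X102.394 Y18.346 F1047
G1 X53.401 Y104.154 F1047
G1 X12.519 Y44.514 F1047
G1 X113.349 Y24.873 F1047
M5
G0 X66.833 Y67.344
M3 S975
G1 X131.949 Y67.344 F1047
G1 X131.949 Y22.975 F1047
G1 X66.833 Y22.975 F1047
G1 X66.833 Y67.344 F1047
M5
G0 X96.532 Y43.437
M3 S975
G1 X33.596 Y42.307 F1047
M5
G0 X89.299 Y32.377
M3 S975
G1 X76.753 Y28.315 F1047
G1 X66.962 Y37.149 F1047
G1 X69.717 Y50.045 F1047
G1 X82.263 Y54.107 F1047
G1 X92.054 Y45.273 F1047
G1 X89.299 Y32.377 F1047
M5
G0 X31.933 Y68.197
M3 S975
G1 X44.025 Y76.447 F1047
G1 X59.451 Y79.480 F1047
G1 X76.839 Y79.966 F1047
G1 X94.812 Y80.574 F1047
G1 X111.995 Y83.973 F1047
G1 X127.014 Y92.832 F1047
M5
G0 X21.908 Y52.583
M3 S975
G1 X92.794 Y39.481 F1047
G1 X123.773 Y102.177 F1047
G1 X29.952 Y81.131 F1047
G1 X97.997 Y57.841 F1047
G1 X21.908 Y52.583 F1047
M5
G0 X0.000 Y0.000

viewBox `0 0 142.871 119.365` with mm width/height → 1 unit = 1 mm. Flip: y_m = 119.365 − y_svg.

**Shape 1** — `<path>` closed polygon, stroke `#ff0000` → cut (S975, F1047). Machine vertices: (113.349,24.873) → (39.121,104.481) → (102.394,18.346) → (53.401,104.154) → (12.519,44.514) → (113.349,24.873). Closed: final G1 returns to the first vertex.

**Shape 2** — `<rect>` rectangle, stroke `#ff0000` → cut (S975, F1047). Machine vertices: (66.833,67.344) → (131.949,67.344) → (131.949,22.975) → (66.833,22.975) → (66.833,67.344). Closed: final G1 returns to the first vertex.

**Shape 3** — `<polyline>` line segment, stroke `#ff0000` → cut (S975, F1047). Machine vertices: (96.532,43.437) → (33.596,42.307). Open path.

**Shape 4** — `<polygon>` regular polygon, stroke `#ff0000` → cut (S975, F1047). Machine vertices: (89.299,32.377) → (76.753,28.315) → (66.962,37.149) → (69.717,50.045) → (82.263,54.107) → (92.054,45.273) → (89.299,32.377). Closed: final G1 returns to the first vertex.

**Shape 5** — `<path>` cubic bezier, stroke `#ff0000` → cut (S975, F1047). Control points (SVG): P0=(31.933,51.168), P1=(51.864,27.672), P2=(100.057,51.492), P3=(127.014,26.533); sampled at t=k/6. Machine vertices: (31.933,68.197) → (44.025,76.447) → (59.451,79.480) → (76.839,79.966) → (94.812,80.574) → (111.995,83.973) → (127.014,92.832). Open path.

**Shape 6** — `<polygon>` closed polygon, stroke `#ff0000` → cut (S975, F1047). Machine vertices: (21.908,52.583) → (92.794,39.481) → (123.773,102.177) → (29.952,81.131) → (97.997,57.841) → (21.908,52.583). Closed: final G1 returns to the first vertex.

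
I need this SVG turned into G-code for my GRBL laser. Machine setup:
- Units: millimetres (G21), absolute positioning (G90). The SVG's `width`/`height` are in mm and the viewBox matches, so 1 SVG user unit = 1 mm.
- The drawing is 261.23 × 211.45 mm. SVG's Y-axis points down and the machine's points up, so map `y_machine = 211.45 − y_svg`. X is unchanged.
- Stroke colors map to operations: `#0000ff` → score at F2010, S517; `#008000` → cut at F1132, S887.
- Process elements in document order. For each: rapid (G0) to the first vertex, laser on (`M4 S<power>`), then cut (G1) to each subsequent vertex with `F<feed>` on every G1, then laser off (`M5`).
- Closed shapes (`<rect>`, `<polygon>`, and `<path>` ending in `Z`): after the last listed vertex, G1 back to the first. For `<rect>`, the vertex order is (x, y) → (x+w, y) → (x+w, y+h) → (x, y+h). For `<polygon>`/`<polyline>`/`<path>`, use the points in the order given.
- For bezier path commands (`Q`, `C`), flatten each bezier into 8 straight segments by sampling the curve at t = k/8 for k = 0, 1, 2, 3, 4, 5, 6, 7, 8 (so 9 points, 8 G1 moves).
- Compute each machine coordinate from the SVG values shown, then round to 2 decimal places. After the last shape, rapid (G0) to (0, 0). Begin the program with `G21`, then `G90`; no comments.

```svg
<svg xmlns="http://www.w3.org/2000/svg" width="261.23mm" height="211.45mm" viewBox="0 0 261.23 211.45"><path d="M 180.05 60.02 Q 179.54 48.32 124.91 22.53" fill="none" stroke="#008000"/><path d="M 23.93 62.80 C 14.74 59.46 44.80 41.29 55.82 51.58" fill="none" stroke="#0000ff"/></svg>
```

G21
G90
G0 X180.05 Y151.43
M4 S887
G1 X179.08 Y154.58 F1132
G1 X176.41 Y158.16 F1132
G1 X172.06 Y162.19 F1132
G1 X166.01 Y166.65 F1132
G1 X158.27 Y171.56 F1132
G1 X148.84 Y176.91 F1132
G1 X137.72 Y182.69 F1132
G1 X124.91 Y188.92 F1132
M5
G0 X23.93 Y148.65
M4 S517
G1 X22.21 Y150.51 F2010
G1 X23.49 Y153.26 F2010
G1 X27.08 Y156.38 F2010
G1 X32.30 Y159.37 F2010
G1 X38.46 Y161.72 F2010
G1 X44.90 Y162.93 F2010
G1 X50.91 Y162.48 F2010
G1 X55.82 Y159.87 F2010
M5
G0 X0.00 Y0.00

Since the viewBox matches the mm dimensions, user units are millimetres directly. The only transform is the Y-flip y_m = 211.45 − y_svg.

Shape 1 is a quadratic bezier drawn with `<path>`. Its stroke #008000 means cut at S887, F1132. After flipping Y the toolpath is (180.05,151.43) → (179.08,154.58) → (176.41,158.16) → (172.06,162.19) → (166.01,166.65) → (158.27,171.56) → (148.84,176.91) → (137.72,182.69) → (124.91,188.92).

Shape 2 is a cubic bezier drawn with `<path>`. Its stroke #0000ff means score at S517, F2010. After flipping Y the toolpath is (23.93,148.65) → (22.21,150.51) → (23.49,153.26) → (27.08,156.38) → (32.30,159.37) → (38.46,161.72) → (44.90,162.93) → (50.91,162.48) → (55.82,159.87).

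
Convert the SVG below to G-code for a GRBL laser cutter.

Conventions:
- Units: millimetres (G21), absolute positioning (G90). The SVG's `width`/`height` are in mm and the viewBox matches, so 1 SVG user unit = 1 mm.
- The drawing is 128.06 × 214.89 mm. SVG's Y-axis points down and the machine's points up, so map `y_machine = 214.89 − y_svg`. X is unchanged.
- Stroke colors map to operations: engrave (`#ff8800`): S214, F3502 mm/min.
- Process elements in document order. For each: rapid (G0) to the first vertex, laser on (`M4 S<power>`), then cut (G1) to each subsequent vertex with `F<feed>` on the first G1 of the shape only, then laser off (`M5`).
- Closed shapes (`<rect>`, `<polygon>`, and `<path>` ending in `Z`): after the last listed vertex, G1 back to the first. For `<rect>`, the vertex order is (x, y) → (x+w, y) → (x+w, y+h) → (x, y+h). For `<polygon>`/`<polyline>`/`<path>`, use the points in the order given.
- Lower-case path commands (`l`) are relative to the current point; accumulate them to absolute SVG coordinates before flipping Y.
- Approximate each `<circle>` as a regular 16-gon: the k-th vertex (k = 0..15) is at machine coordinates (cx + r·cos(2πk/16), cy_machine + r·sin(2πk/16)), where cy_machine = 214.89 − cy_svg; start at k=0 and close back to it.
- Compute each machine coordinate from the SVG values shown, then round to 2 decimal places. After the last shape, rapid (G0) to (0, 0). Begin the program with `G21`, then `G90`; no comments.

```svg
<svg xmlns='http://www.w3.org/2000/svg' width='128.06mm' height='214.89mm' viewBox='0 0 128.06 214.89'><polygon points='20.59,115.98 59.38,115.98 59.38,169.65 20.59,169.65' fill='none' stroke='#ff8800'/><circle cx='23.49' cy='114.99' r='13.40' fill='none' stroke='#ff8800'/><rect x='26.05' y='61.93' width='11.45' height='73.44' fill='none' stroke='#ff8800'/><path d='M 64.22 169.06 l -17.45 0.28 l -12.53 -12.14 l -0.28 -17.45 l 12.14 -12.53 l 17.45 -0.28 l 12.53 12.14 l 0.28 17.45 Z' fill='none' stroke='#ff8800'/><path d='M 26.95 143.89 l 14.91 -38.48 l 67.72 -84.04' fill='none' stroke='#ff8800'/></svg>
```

G21
G90
G0 X20.59 Y98.91
M4 S214
G1 X59.38 Y98.91 F3502
G1 X59.38 Y45.24
G1 X20.59 Y45.24
G1 X20.59 Y98.91
M5
G0 X36.89 Y99.90
M4 S214
G1 X35.87 Y105.03 F3502
G1 X32.97 Y109.38
G1 X28.62 Y112.28
G1 X23.49 Y113.30
G1 X18.36 Y112.28
G1 X14.01 Y109.38
G1 X11.11 Y105.03
G1 X10.09 Y99.90
G1 X11.11 Y94.77
G1 X14.01 Y90.42
G1 X18.36 Y87.52
G1 X23.49 Y86.50
G1 X28.62 Y87.52
G1 X32.97 Y90.42
G1 X35.87 Y94.77
G1 X36.89 Y99.90
M5
G0 X26.05 Y152.96
M4 S214
G1 X37.50 Y152.96 F3502
G1 X37.50 Y79.52
G1 X26.05 Y79.52
G1 X26.05 Y152.96
M5
G0 X64.22 Y45.83
M4 S214
G1 X46.77 Y45.55 F3502
G1 X34.24 Y57.69
G1 X33.96 Y75.14
G1 X46.10 Y87.67
G1 X63.55 Y87.95
G1 X76.08 Y75.81
G1 X76.36 Y58.36
G1 X64.22 Y45.83
M5
G0 X26.95 Y71.00
M4 S214
G1 X41.86 Y109.48 F3502
G1 X109.58 Y193.52
M5
G0 X0.00 Y0.00

viewBox `0 0 128.06 214.89` with mm width/height → 1 unit = 1 mm. Flip: y_m = 214.89 − y_svg.

**Shape 1** — `<polygon>` rectangle, stroke `#ff8800` → engrave (S214, F3502). Machine vertices: (20.59,98.91) → (59.38,98.91) → (59.38,45.24) → (20.59,45.24) → (20.59,98.91). Closed: final G1 returns to the first vertex.

**Shape 2** — `<circle>` circle, stroke `#ff8800` → engrave (S214, F3502). Machine vertices: (36.89,99.90) → (35.87,105.03) → (32.97,109.38) → (28.62,112.28) → (23.49,113.30) → (18.36,112.28) → (14.01,109.38) → (11.11,105.03) → (10.09,99.90) → (11.11,94.77) → (14.01,90.42) → (18.36,87.52) → (23.49,86.50) → (28.62,87.52) → (32.97,90.42) → (35.87,94.77) → (36.89,99.90). Closed: final G1 returns to the first vertex.

**Shape 3** — `<rect>` rectangle, stroke `#ff8800` → engrave (S214, F3502). Machine vertices: (26.05,152.96) → (37.50,152.96) → (37.50,79.52) → (26.05,79.52) → (26.05,152.96). Closed: final G1 returns to the first vertex.

**Shape 4** — `<path>` regular polygon, stroke `#ff8800` → engrave (S214, F3502). Machine vertices: (64.22,45.83) → (46.77,45.55) → (34.24,57.69) → (33.96,75.14) → (46.10,87.67) → (63.55,87.95) → (76.08,75.81) → (76.36,58.36) → (64.22,45.83). Closed: final G1 returns to the first vertex.

**Shape 5** — `<path>` open polyline, stroke `#ff8800` → engrave (S214, F3502). Machine vertices: (26.95,71.00) → (41.86,109.48) → (109.58,193.52). Open path.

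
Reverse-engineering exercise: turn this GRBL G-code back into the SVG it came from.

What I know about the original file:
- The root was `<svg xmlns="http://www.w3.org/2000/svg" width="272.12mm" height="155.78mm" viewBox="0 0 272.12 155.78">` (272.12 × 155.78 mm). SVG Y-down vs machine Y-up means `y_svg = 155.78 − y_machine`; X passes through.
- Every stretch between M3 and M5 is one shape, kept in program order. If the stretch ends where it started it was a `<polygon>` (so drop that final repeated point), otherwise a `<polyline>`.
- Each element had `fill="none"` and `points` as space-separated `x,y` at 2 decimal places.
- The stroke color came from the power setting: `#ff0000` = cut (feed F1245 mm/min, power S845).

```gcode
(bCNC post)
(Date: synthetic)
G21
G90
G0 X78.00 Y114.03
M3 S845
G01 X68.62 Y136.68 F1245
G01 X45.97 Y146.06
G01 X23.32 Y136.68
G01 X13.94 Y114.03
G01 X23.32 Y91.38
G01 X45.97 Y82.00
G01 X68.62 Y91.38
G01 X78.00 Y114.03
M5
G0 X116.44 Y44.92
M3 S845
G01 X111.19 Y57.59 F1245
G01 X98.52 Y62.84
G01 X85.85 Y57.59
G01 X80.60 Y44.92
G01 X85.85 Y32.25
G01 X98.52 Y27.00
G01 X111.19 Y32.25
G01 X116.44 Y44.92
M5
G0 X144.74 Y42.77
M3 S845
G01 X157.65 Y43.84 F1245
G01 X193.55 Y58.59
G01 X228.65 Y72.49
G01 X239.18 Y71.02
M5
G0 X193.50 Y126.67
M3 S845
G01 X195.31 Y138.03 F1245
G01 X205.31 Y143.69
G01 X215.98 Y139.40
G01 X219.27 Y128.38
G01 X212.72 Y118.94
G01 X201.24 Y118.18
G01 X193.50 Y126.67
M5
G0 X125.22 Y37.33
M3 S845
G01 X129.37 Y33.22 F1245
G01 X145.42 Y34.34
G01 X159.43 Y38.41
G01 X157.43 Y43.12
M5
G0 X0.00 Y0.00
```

<svg xmlns="http://www.w3.org/2000/svg" width="272.12mm" height="155.78mm" viewBox="0 0 272.12 155.78">
  <polygon points="78.00,41.75 68.62,19.10 45.97,9.72 23.32,19.10 13.94,41.75 23.32,64.40 45.97,73.78 68.62,64.40" fill="none" stroke="#ff0000"/>
  <polygon points="116.44,110.86 111.19,98.19 98.52,92.94 85.85,98.19 80.60,110.86 85.85,123.53 98.52,128.78 111.19,123.53" fill="none" stroke="#ff0000"/>
  <polyline points="144.74,113.01 157.65,111.94 193.55,97.19 228.65,83.29 239.18,84.76" fill="none" stroke="#ff0000"/>
  <polygon points="193.50,29.11 195.31,17.75 205.31,12.09 215.98,16.38 219.27,27.40 212.72,36.84 201.24,37.60" fill="none" stroke="#ff0000"/>
  <polyline points="125.22,118.45 129.37,122.56 145.42,121.44 159.43,117.37 157.43,112.66" fill="none" stroke="#ff0000"/>
</svg>

y_svg = 155.78 − y_m. Every run uses S845, so all elements get stroke `#ff0000` (cut).

[1] closed run; points: 78.00,41.75 68.62,19.10 45.97,9.72 23.32,19.10 13.94,41.75 23.32,64.40 45.97,73.78 68.62,64.40

[2] closed run; points: 116.44,110.86 111.19,98.19 98.52,92.94 85.85,98.19 80.60,110.86 85.85,123.53 98.52,128.78 111.19,123.53

[3] open run; points: 144.74,113.01 157.65,111.94 193.55,97.19 228.65,83.29 239.18,84.76

[4] closed run; points: 193.50,29.11 195.31,17.75 205.31,12.09 215.98,16.38 219.27,27.40 212.72,36.84 201.24,37.60

[5] open run; points: 125.22,118.45 129.37,122.56 145.42,121.44 159.43,117.37 157.43,112.66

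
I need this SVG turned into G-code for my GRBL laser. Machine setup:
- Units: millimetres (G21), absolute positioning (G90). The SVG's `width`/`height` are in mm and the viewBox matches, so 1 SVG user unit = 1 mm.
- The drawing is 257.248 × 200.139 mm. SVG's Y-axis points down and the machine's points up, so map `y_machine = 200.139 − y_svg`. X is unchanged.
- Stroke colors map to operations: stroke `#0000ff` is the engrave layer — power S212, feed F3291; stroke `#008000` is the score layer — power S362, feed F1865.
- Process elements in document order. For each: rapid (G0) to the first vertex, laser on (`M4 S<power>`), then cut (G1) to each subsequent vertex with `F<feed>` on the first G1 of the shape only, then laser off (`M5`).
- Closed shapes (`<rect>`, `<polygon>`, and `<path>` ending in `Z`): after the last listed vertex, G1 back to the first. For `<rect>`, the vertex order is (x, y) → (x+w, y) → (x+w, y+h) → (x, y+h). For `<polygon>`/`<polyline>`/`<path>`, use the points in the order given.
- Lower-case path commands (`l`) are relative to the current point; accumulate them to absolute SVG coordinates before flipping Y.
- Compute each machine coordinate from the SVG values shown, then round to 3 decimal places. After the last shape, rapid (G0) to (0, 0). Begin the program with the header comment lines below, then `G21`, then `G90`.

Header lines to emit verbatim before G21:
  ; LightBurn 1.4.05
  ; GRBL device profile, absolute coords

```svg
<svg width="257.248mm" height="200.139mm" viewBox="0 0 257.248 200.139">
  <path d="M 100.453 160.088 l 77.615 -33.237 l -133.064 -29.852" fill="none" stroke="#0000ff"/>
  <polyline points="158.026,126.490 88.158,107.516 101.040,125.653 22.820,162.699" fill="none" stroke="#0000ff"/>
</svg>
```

; LightBurn 1.4.05
; GRBL device profile, absolute coords
G21
G90
G0 X100.453 Y40.051
M4 S212
G1 X178.068 Y73.288 F3291
G1 X45.004 Y103.140
M5
G0 X158.026 Y73.649
M4 S212
G1 X88.158 Y92.623 F3291
G1 X101.040 Y74.486
G1 X22.820 Y37.440
M5
G0 X0.000 Y0.000

Since the viewBox matches the mm dimensions, user units are millimetres directly. The only transform is the Y-flip y_m = 200.139 − y_svg.

Shape 1 is a open polyline drawn with `<path>`. Its stroke #0000ff means engrave at S212, F3291. After flipping Y the toolpath is (100.453,40.051) → (178.068,73.288) → (45.004,103.140).

Shape 2 is a open polyline drawn with `<polyline>`. Its stroke #0000ff means engrave at S212, F3291. After flipping Y the toolpath is (158.026,73.649) → (88.158,92.623) → (101.040,74.486) → (22.820,37.440).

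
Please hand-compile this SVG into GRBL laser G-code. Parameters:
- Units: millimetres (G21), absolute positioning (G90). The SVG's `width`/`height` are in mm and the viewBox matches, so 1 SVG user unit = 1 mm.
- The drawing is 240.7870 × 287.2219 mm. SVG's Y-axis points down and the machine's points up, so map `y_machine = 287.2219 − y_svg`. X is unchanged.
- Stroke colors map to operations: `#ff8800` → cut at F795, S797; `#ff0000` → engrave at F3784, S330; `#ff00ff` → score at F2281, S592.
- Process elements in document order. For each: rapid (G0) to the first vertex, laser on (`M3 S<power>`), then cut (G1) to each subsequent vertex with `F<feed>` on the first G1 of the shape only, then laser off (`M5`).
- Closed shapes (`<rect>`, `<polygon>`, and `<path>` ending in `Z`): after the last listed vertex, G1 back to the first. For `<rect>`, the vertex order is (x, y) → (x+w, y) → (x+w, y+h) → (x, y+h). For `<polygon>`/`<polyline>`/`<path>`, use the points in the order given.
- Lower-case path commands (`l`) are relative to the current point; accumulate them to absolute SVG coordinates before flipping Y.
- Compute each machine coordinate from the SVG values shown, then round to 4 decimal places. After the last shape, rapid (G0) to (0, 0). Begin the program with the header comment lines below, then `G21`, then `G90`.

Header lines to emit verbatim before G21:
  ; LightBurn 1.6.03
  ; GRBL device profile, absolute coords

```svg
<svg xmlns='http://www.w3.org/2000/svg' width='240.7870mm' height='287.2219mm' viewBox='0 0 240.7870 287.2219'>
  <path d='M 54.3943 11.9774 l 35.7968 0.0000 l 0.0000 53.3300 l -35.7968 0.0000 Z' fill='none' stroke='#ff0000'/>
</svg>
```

; LightBurn 1.6.03
; GRBL device profile, absolute coords
G21
G90
G0 X54.3943 Y275.2445
M3 S330
G1 X90.1911 Y275.2445 F3784
G1 X90.1911 Y221.9145
G1 X54.3943 Y221.9145
G1 X54.3943 Y275.2445
M5
G0 X0.0000 Y0.0000

1 u = 1 mm; y_m = 287.2219 − y.

[1] `<path>` rectangle, #ff0000→engrave S330 F3784: (54.3943,275.2445) → (90.1911,275.2445) → (90.1911,221.9145) → (54.3943,221.9145) → (54.3943,275.2445) (closed)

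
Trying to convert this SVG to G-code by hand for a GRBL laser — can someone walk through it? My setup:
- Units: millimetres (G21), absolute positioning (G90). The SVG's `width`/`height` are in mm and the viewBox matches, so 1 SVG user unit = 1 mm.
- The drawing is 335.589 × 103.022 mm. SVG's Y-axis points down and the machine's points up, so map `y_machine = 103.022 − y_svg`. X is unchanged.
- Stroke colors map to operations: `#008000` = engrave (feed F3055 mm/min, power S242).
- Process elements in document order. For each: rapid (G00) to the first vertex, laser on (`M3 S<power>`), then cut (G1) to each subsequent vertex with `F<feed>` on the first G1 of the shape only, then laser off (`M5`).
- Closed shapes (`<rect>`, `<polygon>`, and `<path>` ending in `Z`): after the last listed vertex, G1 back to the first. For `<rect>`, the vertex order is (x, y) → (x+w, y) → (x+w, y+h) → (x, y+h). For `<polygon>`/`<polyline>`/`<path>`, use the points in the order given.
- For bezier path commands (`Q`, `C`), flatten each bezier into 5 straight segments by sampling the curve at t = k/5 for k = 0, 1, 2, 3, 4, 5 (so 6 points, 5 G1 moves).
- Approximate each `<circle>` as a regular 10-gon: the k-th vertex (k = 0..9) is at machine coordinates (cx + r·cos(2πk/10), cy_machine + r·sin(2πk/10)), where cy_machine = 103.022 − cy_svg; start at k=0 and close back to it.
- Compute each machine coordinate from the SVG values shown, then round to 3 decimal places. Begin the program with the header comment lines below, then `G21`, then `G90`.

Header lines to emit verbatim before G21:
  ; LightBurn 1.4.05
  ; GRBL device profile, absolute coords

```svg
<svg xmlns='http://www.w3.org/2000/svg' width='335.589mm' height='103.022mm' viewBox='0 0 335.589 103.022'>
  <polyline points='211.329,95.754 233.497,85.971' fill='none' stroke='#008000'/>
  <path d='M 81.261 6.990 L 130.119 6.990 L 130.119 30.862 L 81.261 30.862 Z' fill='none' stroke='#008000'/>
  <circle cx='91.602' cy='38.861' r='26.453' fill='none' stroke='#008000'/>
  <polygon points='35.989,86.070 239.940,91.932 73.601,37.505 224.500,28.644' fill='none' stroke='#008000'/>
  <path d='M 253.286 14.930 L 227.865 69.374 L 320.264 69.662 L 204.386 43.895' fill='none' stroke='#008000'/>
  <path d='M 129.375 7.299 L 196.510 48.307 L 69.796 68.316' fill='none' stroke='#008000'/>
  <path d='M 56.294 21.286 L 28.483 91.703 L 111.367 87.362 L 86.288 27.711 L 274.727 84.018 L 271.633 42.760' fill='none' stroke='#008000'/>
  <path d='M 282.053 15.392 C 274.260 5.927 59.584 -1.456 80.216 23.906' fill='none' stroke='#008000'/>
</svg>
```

; LightBurn 1.4.05
; GRBL device profile, absolute coords
G21
G90
G00 X211.329 Y7.268
M3 S242
G1 X233.497 Y17.051 F3055
M5
G00 X81.261 Y96.032
M3 S242
G1 X130.119 Y96.032 F3055
G1 X130.119 Y72.160
G1 X81.261 Y72.160
G1 X81.261 Y96.032
M5
G00 X118.055 Y64.161
M3 S242
G1 X113.003 Y79.710 F3055
G1 X99.776 Y89.319
G1 X83.428 Y89.319
G1 X70.201 Y79.710
G1 X65.149 Y64.161
G1 X70.201 Y48.612
G1 X83.428 Y39.003
G1 X99.776 Y39.003
G1 X113.003 Y48.612
G1 X118.055 Y64.161
M5
G00 X35.989 Y16.952
M3 S242
G1 X239.940 Y11.090 F3055
G1 X73.601 Y65.517
G1 X224.500 Y74.378
G1 X35.989 Y16.952
M5
G00 X253.286 Y88.092
M3 S242
G1 X227.865 Y33.648 F3055
G1 X320.264 Y33.360
G1 X204.386 Y59.127
M5
G00 X129.375 Y95.723
M3 S242
G1 X196.510 Y54.715 F3055
G1 X69.796 Y34.706
M5
G00 X56.294 Y81.736
M3 S242
G1 X28.483 Y11.319 F3055
G1 X111.367 Y15.660
G1 X86.288 Y75.311
G1 X274.727 Y19.004
G1 X271.633 Y60.262
M5
G00 X282.053 Y87.630
M3 S242
G1 X256.089 Y92.814 F3055
G1 X201.698 Y96.026
G1 X140.105 Y95.795
G1 X92.536 Y90.649
G1 X80.216 Y79.116
M5

1 u = 1 mm; y_m = 103.022 − y.

[1] `<polyline>` line segment, #008000→engrave S242 F3055: (211.329,7.268) → (233.497,17.051)

[2] `<path>` rectangle, #008000→engrave S242 F3055: (81.261,96.032) → (130.119,96.032) → (130.119,72.160) → (81.261,72.160) → (81.261,96.032) (closed)

[3] `<circle>` circle, #008000→engrave S242 F3055: (118.055,64.161) → (113.003,79.710) → (99.776,89.319) → (83.428,89.319) → (70.201,79.710) → (65.149,64.161) → (70.201,48.612) → (83.428,39.003) → (99.776,39.003) → (113.003,48.612) → (118.055,64.161) (closed)

[4] `<polygon>` closed polygon, #008000→engrave S242 F3055: (35.989,16.952) → (239.940,11.090) → (73.601,65.517) → (224.500,74.378) → (35.989,16.952) (closed)

[5] `<path>` open polyline, #008000→engrave S242 F3055: (253.286,88.092) → (227.865,33.648) → (320.264,33.360) → (204.386,59.127)

[6] `<path>` open polyline, #008000→engrave S242 F3055: (129.375,95.723) → (196.510,54.715) → (69.796,34.706)

[7] `<path>` open polyline, #008000→engrave S242 F3055: (56.294,81.736) → (28.483,11.319) → (111.367,15.660) → (86.288,75.311) → (274.727,19.004) → (271.633,60.262)

[8] `<path>` cubic bezier, #008000→engrave S242 F3055: (282.053,87.630) → (256.089,92.814) → (201.698,96.026) → (140.105,95.795) → (92.536,90.649) → (80.216,79.116)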